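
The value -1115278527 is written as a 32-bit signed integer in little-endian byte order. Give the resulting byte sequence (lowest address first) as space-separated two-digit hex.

41 33 86 BD

Two's complement of -1115278527 in 32 bits: 1115278527 = 0x4279CCBF; invert → 0xBD863340; add 1 → 0xBD863341.
Split into bytes (most-significant first): BD 86 33 41.
Little-endian: lowest address holds the least-significant byte.
So at ascending addresses the bytes are 41 33 86 BD.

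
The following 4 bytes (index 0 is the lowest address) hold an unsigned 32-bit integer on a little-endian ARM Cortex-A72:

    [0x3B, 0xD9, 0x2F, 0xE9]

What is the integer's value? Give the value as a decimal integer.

Little-endian: lowest address holds the least-significant byte.
Reassemble most-significant byte first: E9 2F D9 3B → 0xE92FD93B.
0xE92FD93B = 3912227131.

3912227131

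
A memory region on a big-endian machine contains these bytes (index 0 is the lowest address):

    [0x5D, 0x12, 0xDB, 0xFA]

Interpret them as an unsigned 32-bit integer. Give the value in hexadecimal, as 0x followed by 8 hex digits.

In big-endian order the high byte comes first in memory.
The bytes are already most-significant first: 0x5D12DBFA.

0x5D12DBFA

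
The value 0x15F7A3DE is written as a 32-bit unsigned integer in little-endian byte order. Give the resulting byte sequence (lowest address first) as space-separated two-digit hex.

DE A3 F7 15

Split into bytes (most-significant first): 15 F7 A3 DE.
In little-endian order the low byte comes first in memory.
So at ascending addresses the bytes are DE A3 F7 15.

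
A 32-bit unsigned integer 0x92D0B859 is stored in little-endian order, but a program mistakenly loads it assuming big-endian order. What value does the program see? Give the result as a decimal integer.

1505284242

Stored little-endian, the bytes at ascending addresses are 59 B8 D0 92.
Read back as big-endian, the last byte is least significant, giving 0x59B8D092.
0x59B8D092 = 1505284242.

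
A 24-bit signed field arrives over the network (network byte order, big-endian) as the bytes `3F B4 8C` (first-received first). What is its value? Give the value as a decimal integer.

Big-endian stores the most-significant byte at the lowest address.
The bytes are already most-significant first: 0x3FB48C.
0x3FB48C = 4174988.

4174988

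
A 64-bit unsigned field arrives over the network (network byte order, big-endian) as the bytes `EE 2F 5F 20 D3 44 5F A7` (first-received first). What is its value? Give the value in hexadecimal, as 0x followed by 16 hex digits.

In big-endian order the high byte comes first in memory.
The bytes are already most-significant first: 0xEE2F5F20D3445FA7.

0xEE2F5F20D3445FA7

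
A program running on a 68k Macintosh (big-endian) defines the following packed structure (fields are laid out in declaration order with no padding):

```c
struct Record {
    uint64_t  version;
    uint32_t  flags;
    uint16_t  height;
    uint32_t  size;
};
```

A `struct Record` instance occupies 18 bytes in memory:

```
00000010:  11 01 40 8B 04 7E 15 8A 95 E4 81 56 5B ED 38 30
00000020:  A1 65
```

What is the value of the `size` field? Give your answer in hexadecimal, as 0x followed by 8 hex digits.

`size` follows `version` (8 B), `flags` (4 B), `height` (2 B), so it starts at offset 8 + 4 + 2 = 14 and occupies 4 bytes.
Bytes at offsets 14..17: 38 30 A1 65.
Big-endian: lowest address holds the most-significant byte.
The bytes are already most-significant first: 0x3830A165.

0x3830A165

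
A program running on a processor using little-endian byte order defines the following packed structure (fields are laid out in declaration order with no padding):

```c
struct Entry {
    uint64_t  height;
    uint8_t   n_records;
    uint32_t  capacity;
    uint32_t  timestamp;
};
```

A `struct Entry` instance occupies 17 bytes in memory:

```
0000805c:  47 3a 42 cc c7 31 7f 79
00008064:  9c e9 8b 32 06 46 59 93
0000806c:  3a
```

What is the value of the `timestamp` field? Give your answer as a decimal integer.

`timestamp` follows `height` (8 B), `n_records` (1 B), `capacity` (4 B), so it starts at offset 8 + 1 + 4 = 13 and occupies 4 bytes.
Bytes at offsets 13..16: 46 59 93 3A.
Little-endian stores the least-significant byte at the lowest address.
Reassemble most-significant byte first: 3A 93 59 46 → 0x3A935946.
0x3A935946 = 982735174.

982735174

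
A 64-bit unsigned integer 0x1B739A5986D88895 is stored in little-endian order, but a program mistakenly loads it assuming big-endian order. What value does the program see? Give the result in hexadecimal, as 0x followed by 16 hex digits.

Stored little-endian, the bytes at ascending addresses are 95 88 D8 86 59 9A 73 1B.
Read back as big-endian, the last byte is least significant, giving 0x9588D886599A731B.

0x9588D886599A731B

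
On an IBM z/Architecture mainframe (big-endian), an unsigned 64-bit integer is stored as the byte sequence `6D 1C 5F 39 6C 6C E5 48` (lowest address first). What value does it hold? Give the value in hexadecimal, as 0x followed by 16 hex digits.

0x6D1C5F396C6CE548

In big-endian order the high byte comes first in memory.
The bytes are already most-significant first: 0x6D1C5F396C6CE548.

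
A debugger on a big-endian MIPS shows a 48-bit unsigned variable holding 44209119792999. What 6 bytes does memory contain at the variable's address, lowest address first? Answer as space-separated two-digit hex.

44209119792999 in hexadecimal, padded to 48 bits, is 0x28353CE18F67.
Split into bytes (most-significant first): 28 35 3C E1 8F 67.
In big-endian order the high byte comes first in memory.
So the memory order matches the most-significant-first order: 28 35 3C E1 8F 67.

28 35 3C E1 8F 67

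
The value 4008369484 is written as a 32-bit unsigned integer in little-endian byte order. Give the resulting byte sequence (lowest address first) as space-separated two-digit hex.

4008369484 in hexadecimal, padded to 32 bits, is 0xEEEADD4C.
Split into bytes (most-significant first): EE EA DD 4C.
Little-endian stores the least-significant byte at the lowest address.
So at ascending addresses the bytes are 4C DD EA EE.

4C DD EA EE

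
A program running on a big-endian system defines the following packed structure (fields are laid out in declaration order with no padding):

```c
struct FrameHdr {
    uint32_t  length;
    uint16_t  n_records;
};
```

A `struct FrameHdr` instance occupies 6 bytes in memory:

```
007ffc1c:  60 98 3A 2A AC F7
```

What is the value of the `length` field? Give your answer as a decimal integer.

1620589098

`length` is the first field, at byte offset 0, occupying 4 bytes.
Bytes at offsets 0..3: 60 98 3A 2A.
Big-endian stores the most-significant byte at the lowest address.
The bytes are already most-significant first: 0x60983A2A.
0x60983A2A = 1620589098.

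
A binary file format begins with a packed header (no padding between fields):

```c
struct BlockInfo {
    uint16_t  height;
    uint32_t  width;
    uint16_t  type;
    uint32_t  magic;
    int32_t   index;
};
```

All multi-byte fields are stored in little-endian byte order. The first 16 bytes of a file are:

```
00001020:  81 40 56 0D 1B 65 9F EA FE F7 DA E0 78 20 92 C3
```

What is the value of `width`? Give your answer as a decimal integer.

`width` follows `height` (2 bytes), so it starts at byte offset 2 and occupies 4 bytes.
Bytes at offsets 2..5: 56 0D 1B 65.
Little-endian stores the least-significant byte at the lowest address.
Reassemble most-significant byte first: 65 1B 0D 56 → 0x651B0D56.
0x651B0D56 = 1696271702.

1696271702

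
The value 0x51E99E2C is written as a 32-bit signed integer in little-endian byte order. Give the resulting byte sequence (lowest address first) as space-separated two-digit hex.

2C 9E E9 51

Split into bytes (most-significant first): 51 E9 9E 2C.
Little-endian stores the least-significant byte at the lowest address.
So at ascending addresses the bytes are 2C 9E E9 51.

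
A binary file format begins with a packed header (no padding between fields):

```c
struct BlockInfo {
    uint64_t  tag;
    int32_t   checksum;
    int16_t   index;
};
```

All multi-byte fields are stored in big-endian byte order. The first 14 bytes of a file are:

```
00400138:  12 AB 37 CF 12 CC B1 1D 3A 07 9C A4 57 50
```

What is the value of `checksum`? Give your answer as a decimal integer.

973577380

`checksum` follows `tag` (8 bytes), so it starts at byte offset 8 and occupies 4 bytes.
Bytes at offsets 8..11: 3A 07 9C A4.
In big-endian order the high byte comes first in memory.
The bytes are already most-significant first: 0x3A079CA4.
0x3A079CA4 = 973577380.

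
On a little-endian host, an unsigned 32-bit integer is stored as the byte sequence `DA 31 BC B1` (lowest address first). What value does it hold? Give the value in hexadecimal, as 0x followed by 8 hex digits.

0xB1BC31DA

Little-endian stores the least-significant byte at the lowest address.
Reassemble most-significant byte first: B1 BC 31 DA → 0xB1BC31DA.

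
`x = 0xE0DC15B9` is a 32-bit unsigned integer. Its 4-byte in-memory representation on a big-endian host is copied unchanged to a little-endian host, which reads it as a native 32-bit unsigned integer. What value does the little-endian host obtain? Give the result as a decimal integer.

Stored big-endian, the bytes at ascending addresses are E0 DC 15 B9.
Read back as little-endian, the first byte is least significant, giving 0xB915DCE0.
0xB915DCE0 = 3105217760.

3105217760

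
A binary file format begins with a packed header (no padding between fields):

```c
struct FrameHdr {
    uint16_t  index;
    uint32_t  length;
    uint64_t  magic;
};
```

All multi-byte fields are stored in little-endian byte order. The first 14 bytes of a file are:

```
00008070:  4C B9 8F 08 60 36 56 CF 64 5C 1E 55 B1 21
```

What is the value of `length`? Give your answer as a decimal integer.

912263311

`length` follows `index` (2 bytes), so it starts at byte offset 2 and occupies 4 bytes.
Bytes at offsets 2..5: 8F 08 60 36.
Little-endian: lowest address holds the least-significant byte.
Reassemble most-significant byte first: 36 60 08 8F → 0x3660088F.
0x3660088F = 912263311.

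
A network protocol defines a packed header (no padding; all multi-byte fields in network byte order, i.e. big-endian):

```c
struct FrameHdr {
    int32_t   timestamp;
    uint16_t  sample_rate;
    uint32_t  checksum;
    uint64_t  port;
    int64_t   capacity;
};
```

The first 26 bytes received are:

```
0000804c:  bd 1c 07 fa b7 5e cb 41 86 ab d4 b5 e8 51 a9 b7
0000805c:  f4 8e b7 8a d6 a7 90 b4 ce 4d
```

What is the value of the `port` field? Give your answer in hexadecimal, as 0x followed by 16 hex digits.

0xD4B5E851A9B7F48E

`port` follows `timestamp` (4 B), `sample_rate` (2 B), `checksum` (4 B), so it starts at offset 4 + 2 + 4 = 10 and occupies 8 bytes.
Bytes at offsets 10..17: D4 B5 E8 51 A9 B7 F4 8E.
In big-endian order the high byte comes first in memory.
The bytes are already most-significant first: 0xD4B5E851A9B7F48E.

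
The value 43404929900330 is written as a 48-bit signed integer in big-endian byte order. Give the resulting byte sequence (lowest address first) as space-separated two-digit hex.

27 79 FF 6D 9F 2A

43404929900330 in hexadecimal, padded to 48 bits, is 0x2779FF6D9F2A.
Split into bytes (most-significant first): 27 79 FF 6D 9F 2A.
Big-endian stores the most-significant byte at the lowest address.
So the memory order matches the most-significant-first order: 27 79 FF 6D 9F 2A.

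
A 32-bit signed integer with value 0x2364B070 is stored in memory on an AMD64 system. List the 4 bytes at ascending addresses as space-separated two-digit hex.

Split into bytes (most-significant first): 23 64 B0 70.
In little-endian order the low byte comes first in memory.
So at ascending addresses the bytes are 70 B0 64 23.

70 B0 64 23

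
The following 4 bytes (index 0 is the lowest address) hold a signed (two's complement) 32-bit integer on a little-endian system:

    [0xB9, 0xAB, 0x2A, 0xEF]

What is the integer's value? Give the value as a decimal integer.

-282416199

In little-endian order the low byte comes first in memory.
Reassemble most-significant byte first: EF 2A AB B9 → 0xEF2AABB9.
Top bit is set, so as a signed 32-bit value this is 0xEF2AABB9 − 2^32 = -282416199.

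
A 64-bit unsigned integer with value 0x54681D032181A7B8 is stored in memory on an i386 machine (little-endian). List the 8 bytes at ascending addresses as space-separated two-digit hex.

B8 A7 81 21 03 1D 68 54

Split into bytes (most-significant first): 54 68 1D 03 21 81 A7 B8.
In little-endian order the low byte comes first in memory.
So at ascending addresses the bytes are B8 A7 81 21 03 1D 68 54.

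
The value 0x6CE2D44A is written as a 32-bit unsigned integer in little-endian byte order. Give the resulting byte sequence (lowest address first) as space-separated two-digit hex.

4A D4 E2 6C

Split into bytes (most-significant first): 6C E2 D4 4A.
Little-endian stores the least-significant byte at the lowest address.
So at ascending addresses the bytes are 4A D4 E2 6C.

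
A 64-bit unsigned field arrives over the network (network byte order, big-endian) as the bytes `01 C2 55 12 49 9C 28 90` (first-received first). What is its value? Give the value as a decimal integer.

126757276552538256

In big-endian order the high byte comes first in memory.
The bytes are already most-significant first: 0x01C25512499C2890.
0x01C25512499C2890 = 126757276552538256.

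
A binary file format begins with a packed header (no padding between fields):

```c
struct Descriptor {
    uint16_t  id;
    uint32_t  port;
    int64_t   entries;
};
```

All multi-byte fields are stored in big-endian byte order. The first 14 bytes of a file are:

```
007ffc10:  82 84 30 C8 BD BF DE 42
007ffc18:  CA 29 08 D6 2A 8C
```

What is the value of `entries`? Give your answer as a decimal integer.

`entries` follows `id` (2 B), `port` (4 B), so it starts at offset 2 + 4 = 6 and occupies 8 bytes.
Bytes at offsets 6..13: DE 42 CA 29 08 D6 2A 8C.
In big-endian order the high byte comes first in memory.
The bytes are already most-significant first: 0xDE42CA2908D62A8C.
Top bit is set, so as a signed 64-bit value this is 0xDE42CA2908D62A8C − 2^64 = -2431158571235923316.

-2431158571235923316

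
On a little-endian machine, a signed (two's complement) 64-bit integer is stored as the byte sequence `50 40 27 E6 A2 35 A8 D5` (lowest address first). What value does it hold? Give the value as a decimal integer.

Little-endian stores the least-significant byte at the lowest address.
Reassemble most-significant byte first: D5 A8 35 A2 E6 27 40 50 → 0xD5A835A2E6274050.
Top bit is set, so as a signed 64-bit value this is 0xD5A835A2E6274050 − 2^64 = -3051129773781204912.

-3051129773781204912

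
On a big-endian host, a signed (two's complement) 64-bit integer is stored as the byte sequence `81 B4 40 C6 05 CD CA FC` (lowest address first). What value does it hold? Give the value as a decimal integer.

Big-endian stores the most-significant byte at the lowest address.
The bytes are already most-significant first: 0x81B440C605CDCAFC.
Top bit is set, so as a signed 64-bit value this is 0x81B440C605CDCAFC − 2^64 = -9100577727763854596.

-9100577727763854596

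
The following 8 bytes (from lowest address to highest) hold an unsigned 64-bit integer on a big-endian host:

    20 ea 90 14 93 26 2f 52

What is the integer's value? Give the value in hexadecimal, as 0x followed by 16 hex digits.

Big-endian stores the most-significant byte at the lowest address.
The bytes are already most-significant first: 0x20EA901493262F52.

0x20EA901493262F52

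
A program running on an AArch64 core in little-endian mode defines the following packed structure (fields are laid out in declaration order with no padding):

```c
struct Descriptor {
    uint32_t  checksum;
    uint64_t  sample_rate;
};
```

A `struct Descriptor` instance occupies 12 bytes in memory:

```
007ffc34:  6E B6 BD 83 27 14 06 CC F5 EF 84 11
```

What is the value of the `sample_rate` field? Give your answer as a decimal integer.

1262397634539557927

`sample_rate` follows `checksum` (4 bytes), so it starts at byte offset 4 and occupies 8 bytes.
Bytes at offsets 4..11: 27 14 06 CC F5 EF 84 11.
Little-endian stores the least-significant byte at the lowest address.
Reassemble most-significant byte first: 11 84 EF F5 CC 06 14 27 → 0x1184EFF5CC061427.
0x1184EFF5CC061427 = 1262397634539557927.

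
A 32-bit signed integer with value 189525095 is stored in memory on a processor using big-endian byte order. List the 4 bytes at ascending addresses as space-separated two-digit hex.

189525095 in hexadecimal, padded to 32 bits, is 0x0B4BEC67.
Split into bytes (most-significant first): 0B 4B EC 67.
Big-endian stores the most-significant byte at the lowest address.
So the memory order matches the most-significant-first order: 0B 4B EC 67.

0B 4B EC 67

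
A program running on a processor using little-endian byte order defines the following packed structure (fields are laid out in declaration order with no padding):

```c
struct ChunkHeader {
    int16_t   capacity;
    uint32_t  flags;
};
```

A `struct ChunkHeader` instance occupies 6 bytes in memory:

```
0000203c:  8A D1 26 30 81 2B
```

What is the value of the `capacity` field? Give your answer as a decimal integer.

-11894

`capacity` is the first field, at byte offset 0, occupying 2 bytes.
Bytes at offsets 0..1: 8A D1.
Little-endian: lowest address holds the least-significant byte.
Reassemble most-significant byte first: D1 8A → 0xD18A.
Top bit is set, so as a signed 16-bit value this is 0xD18A − 2^16 = -11894.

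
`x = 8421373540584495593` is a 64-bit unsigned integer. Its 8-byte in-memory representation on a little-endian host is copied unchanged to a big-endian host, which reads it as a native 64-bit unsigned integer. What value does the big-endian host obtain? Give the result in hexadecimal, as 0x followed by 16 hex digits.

0xE99969E79DBADE74

8421373540584495593 in 64-bit hexadecimal is 0x74DEBA9DE76999E9.
Stored little-endian, the bytes at ascending addresses are E9 99 69 E7 9D BA DE 74.
Read back as big-endian, the last byte is least significant, giving 0xE99969E79DBADE74.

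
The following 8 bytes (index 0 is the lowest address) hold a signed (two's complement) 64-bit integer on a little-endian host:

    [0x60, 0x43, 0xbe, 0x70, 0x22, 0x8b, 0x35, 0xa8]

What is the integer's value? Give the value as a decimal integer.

In little-endian order the low byte comes first in memory.
Reassemble most-significant byte first: A8 35 8B 22 70 BE 43 60 → 0xA8358B2270BE4360.
Top bit is set, so as a signed 64-bit value this is 0xA8358B2270BE4360 − 2^64 = -6325997121535327392.

-6325997121535327392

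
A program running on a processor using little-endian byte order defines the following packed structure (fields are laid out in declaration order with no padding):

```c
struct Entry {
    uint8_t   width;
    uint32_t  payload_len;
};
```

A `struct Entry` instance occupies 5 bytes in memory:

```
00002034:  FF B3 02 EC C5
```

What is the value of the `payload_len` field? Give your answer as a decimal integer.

3320578739

`payload_len` follows `width` (1 byte), so it starts at byte offset 1 and occupies 4 bytes.
Bytes at offsets 1..4: B3 02 EC C5.
Little-endian: lowest address holds the least-significant byte.
Reassemble most-significant byte first: C5 EC 02 B3 → 0xC5EC02B3.
0xC5EC02B3 = 3320578739.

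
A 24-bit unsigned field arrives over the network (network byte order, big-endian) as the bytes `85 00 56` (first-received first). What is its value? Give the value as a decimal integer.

Big-endian stores the most-significant byte at the lowest address.
The bytes are already most-significant first: 0x850056.
0x850056 = 8716374.

8716374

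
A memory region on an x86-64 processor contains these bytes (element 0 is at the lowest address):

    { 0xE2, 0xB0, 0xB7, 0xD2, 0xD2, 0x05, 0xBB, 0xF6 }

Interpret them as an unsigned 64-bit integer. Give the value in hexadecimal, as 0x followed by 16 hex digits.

0xF6BB05D2D2B7B0E2

Little-endian: lowest address holds the least-significant byte.
Reassemble most-significant byte first: F6 BB 05 D2 D2 B7 B0 E2 → 0xF6BB05D2D2B7B0E2.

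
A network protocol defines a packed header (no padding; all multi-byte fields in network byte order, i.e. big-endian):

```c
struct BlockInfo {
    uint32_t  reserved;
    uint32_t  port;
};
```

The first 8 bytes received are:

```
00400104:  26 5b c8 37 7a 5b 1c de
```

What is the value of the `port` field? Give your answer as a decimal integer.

2052791518

`port` follows `reserved` (4 bytes), so it starts at byte offset 4 and occupies 4 bytes.
Bytes at offsets 4..7: 7A 5B 1C DE.
Big-endian stores the most-significant byte at the lowest address.
The bytes are already most-significant first: 0x7A5B1CDE.
0x7A5B1CDE = 2052791518.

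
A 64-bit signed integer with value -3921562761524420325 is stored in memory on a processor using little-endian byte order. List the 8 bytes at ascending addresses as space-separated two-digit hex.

Two's complement of -3921562761524420325 in 64 bits: 3921562761524420325 = 0x366C308DE5101EE5; invert → 0xC993CF721AEFE11A; add 1 → 0xC993CF721AEFE11B.
Split into bytes (most-significant first): C9 93 CF 72 1A EF E1 1B.
In little-endian order the low byte comes first in memory.
So at ascending addresses the bytes are 1B E1 EF 1A 72 CF 93 C9.

1B E1 EF 1A 72 CF 93 C9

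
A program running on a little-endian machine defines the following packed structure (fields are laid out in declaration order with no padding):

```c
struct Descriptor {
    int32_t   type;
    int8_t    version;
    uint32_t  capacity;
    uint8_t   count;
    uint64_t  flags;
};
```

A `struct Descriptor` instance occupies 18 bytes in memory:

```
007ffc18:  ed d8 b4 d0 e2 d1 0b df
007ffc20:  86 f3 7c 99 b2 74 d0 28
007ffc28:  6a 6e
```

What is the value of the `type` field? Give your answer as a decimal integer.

`type` is the first field, at byte offset 0, occupying 4 bytes.
Bytes at offsets 0..3: ED D8 B4 D0.
Little-endian: lowest address holds the least-significant byte.
Reassemble most-significant byte first: D0 B4 D8 ED → 0xD0B4D8ED.
Top bit is set, so as a signed 32-bit value this is 0xD0B4D8ED − 2^32 = -793454355.

-793454355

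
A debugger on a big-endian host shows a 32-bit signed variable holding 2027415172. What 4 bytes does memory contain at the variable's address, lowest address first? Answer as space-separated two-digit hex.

78 D7 E6 84

2027415172 in hexadecimal, padded to 32 bits, is 0x78D7E684.
Split into bytes (most-significant first): 78 D7 E6 84.
Big-endian: lowest address holds the most-significant byte.
So the memory order matches the most-significant-first order: 78 D7 E6 84.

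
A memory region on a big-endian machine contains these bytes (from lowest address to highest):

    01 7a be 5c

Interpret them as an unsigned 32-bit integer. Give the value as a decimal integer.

Big-endian stores the most-significant byte at the lowest address.
The bytes are already most-significant first: 0x017ABE5C.
0x017ABE5C = 24821340.

24821340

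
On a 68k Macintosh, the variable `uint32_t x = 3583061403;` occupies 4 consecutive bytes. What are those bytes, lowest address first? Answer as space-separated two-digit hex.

D5 91 2D 9B

3583061403 in hexadecimal, padded to 32 bits, is 0xD5912D9B.
Split into bytes (most-significant first): D5 91 2D 9B.
Big-endian: lowest address holds the most-significant byte.
So the memory order matches the most-significant-first order: D5 91 2D 9B.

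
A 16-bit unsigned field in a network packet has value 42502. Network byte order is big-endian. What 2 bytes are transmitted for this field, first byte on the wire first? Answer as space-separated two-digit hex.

A6 06

42502 in hexadecimal, padded to 16 bits, is 0xA606.
Split into bytes (most-significant first): A6 06.
Big-endian stores the most-significant byte at the lowest address.
So the memory order matches the most-significant-first order: A6 06.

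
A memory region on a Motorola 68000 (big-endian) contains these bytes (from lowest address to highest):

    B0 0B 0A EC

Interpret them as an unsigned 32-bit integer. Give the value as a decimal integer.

2953513708

Big-endian: lowest address holds the most-significant byte.
The bytes are already most-significant first: 0xB00B0AEC.
0xB00B0AEC = 2953513708.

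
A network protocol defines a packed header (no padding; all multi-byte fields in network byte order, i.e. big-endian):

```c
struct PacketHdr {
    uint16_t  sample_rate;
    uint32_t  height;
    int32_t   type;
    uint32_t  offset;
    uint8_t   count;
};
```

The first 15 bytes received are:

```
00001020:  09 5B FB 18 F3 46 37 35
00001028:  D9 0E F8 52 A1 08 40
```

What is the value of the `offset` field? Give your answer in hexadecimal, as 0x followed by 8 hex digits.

0xF852A108

`offset` follows `sample_rate` (2 B), `height` (4 B), `type` (4 B), so it starts at offset 2 + 4 + 4 = 10 and occupies 4 bytes.
Bytes at offsets 10..13: F8 52 A1 08.
Big-endian: lowest address holds the most-significant byte.
The bytes are already most-significant first: 0xF852A108.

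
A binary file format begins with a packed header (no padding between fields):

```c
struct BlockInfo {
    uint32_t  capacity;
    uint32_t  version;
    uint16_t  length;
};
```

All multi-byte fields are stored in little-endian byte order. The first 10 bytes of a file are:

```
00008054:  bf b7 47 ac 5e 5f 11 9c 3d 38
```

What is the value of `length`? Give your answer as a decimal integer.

14397

`length` follows `capacity` (4 B), `version` (4 B), so it starts at offset 4 + 4 = 8 and occupies 2 bytes.
Bytes at offsets 8..9: 3D 38.
In little-endian order the low byte comes first in memory.
Reassemble most-significant byte first: 38 3D → 0x383D.
0x383D = 14397.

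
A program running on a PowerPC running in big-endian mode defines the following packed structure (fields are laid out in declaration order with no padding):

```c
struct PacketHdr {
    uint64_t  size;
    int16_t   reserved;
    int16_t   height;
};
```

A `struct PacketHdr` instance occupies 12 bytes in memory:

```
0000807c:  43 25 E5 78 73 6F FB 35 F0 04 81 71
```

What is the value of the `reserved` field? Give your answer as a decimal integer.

`reserved` follows `size` (8 bytes), so it starts at byte offset 8 and occupies 2 bytes.
Bytes at offsets 8..9: F0 04.
In big-endian order the high byte comes first in memory.
The bytes are already most-significant first: 0xF004.
Top bit is set, so as a signed 16-bit value this is 0xF004 − 2^16 = -4092.

-4092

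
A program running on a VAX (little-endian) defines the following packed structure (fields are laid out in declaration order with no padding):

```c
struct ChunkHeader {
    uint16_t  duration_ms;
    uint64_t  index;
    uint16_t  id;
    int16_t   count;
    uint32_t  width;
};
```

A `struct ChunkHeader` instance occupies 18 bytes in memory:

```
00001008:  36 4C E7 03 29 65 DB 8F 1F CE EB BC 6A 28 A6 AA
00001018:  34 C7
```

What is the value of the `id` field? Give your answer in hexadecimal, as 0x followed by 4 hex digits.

`id` follows `duration_ms` (2 B), `index` (8 B), so it starts at offset 2 + 8 = 10 and occupies 2 bytes.
Bytes at offsets 10..11: EB BC.
In little-endian order the low byte comes first in memory.
Reassemble most-significant byte first: BC EB → 0xBCEB.

0xBCEB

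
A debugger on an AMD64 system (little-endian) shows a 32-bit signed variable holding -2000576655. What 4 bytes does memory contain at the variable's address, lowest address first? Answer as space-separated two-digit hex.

Two's complement of -2000576655 in 32 bits: 2000576655 = 0x773E608F; invert → 0x88C19F70; add 1 → 0x88C19F71.
Split into bytes (most-significant first): 88 C1 9F 71.
Little-endian: lowest address holds the least-significant byte.
So at ascending addresses the bytes are 71 9F C1 88.

71 9F C1 88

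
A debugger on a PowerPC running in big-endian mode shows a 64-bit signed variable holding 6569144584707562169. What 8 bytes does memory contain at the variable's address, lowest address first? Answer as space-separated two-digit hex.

5B 2A 4A 31 E9 AC DA B9

6569144584707562169 in hexadecimal, padded to 64 bits, is 0x5B2A4A31E9ACDAB9.
Split into bytes (most-significant first): 5B 2A 4A 31 E9 AC DA B9.
In big-endian order the high byte comes first in memory.
So the memory order matches the most-significant-first order: 5B 2A 4A 31 E9 AC DA B9.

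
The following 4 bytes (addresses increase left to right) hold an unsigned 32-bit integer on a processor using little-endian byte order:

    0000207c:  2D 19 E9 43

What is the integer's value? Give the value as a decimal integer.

Little-endian stores the least-significant byte at the lowest address.
Reassemble most-significant byte first: 43 E9 19 2D → 0x43E9192D.
0x43E9192D = 1139349805.

1139349805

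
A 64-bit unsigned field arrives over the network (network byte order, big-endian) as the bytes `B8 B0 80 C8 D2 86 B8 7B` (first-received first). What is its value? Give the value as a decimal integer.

13308278498893674619

In big-endian order the high byte comes first in memory.
The bytes are already most-significant first: 0xB8B080C8D286B87B.
0xB8B080C8D286B87B = 13308278498893674619.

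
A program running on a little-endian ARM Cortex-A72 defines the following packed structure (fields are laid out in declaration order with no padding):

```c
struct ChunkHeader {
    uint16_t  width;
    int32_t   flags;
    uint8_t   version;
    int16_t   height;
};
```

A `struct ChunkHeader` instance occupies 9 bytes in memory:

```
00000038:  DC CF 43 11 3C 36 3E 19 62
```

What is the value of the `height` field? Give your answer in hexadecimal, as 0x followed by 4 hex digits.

`height` follows `width` (2 B), `flags` (4 B), `version` (1 B), so it starts at offset 2 + 4 + 1 = 7 and occupies 2 bytes.
Bytes at offsets 7..8: 19 62.
Little-endian stores the least-significant byte at the lowest address.
Reassemble most-significant byte first: 62 19 → 0x6219.

0x6219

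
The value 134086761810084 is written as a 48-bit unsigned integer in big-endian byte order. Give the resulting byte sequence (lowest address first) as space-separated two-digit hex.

134086761810084 in hexadecimal, padded to 48 bits, is 0x79F381CE88A4.
Split into bytes (most-significant first): 79 F3 81 CE 88 A4.
Big-endian stores the most-significant byte at the lowest address.
So the memory order matches the most-significant-first order: 79 F3 81 CE 88 A4.

79 F3 81 CE 88 A4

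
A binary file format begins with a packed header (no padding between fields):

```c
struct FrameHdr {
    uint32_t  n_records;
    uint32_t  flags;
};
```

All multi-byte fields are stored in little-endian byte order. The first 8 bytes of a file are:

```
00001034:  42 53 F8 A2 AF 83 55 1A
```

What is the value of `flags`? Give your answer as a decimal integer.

`flags` follows `n_records` (4 bytes), so it starts at byte offset 4 and occupies 4 bytes.
Bytes at offsets 4..7: AF 83 55 1A.
In little-endian order the low byte comes first in memory.
Reassemble most-significant byte first: 1A 55 83 AF → 0x1A5583AF.
0x1A5583AF = 441811887.

441811887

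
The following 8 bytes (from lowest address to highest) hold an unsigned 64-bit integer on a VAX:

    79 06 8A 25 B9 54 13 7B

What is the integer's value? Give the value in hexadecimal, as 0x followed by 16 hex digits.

0x7B1354B9258A0679

In little-endian order the low byte comes first in memory.
Reassemble most-significant byte first: 7B 13 54 B9 25 8A 06 79 → 0x7B1354B9258A0679.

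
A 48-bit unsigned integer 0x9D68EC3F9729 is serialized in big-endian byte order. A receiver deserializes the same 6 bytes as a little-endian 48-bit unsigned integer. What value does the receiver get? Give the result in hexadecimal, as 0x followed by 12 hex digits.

0x29973FEC689D

Stored big-endian, the bytes at ascending addresses are 9D 68 EC 3F 97 29.
Read back as little-endian, the first byte is least significant, giving 0x29973FEC689D.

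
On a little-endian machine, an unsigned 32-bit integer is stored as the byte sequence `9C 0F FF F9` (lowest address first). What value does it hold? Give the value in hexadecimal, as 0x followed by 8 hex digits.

0xF9FF0F9C

In little-endian order the low byte comes first in memory.
Reassemble most-significant byte first: F9 FF 0F 9C → 0xF9FF0F9C.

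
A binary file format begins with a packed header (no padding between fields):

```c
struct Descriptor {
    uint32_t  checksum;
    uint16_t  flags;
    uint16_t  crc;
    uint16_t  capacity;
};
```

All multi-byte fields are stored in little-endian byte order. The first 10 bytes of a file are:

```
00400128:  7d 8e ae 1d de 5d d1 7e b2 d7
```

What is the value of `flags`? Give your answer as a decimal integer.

24030

`flags` follows `checksum` (4 bytes), so it starts at byte offset 4 and occupies 2 bytes.
Bytes at offsets 4..5: DE 5D.
In little-endian order the low byte comes first in memory.
Reassemble most-significant byte first: 5D DE → 0x5DDE.
0x5DDE = 24030.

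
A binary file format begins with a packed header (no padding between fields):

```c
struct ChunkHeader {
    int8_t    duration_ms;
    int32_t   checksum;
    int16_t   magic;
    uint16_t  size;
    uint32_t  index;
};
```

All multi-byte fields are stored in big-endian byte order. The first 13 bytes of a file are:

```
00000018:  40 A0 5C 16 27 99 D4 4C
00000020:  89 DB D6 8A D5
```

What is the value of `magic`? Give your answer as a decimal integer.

`magic` follows `duration_ms` (1 B), `checksum` (4 B), so it starts at offset 1 + 4 = 5 and occupies 2 bytes.
Bytes at offsets 5..6: 99 D4.
Big-endian: lowest address holds the most-significant byte.
The bytes are already most-significant first: 0x99D4.
Top bit is set, so as a signed 16-bit value this is 0x99D4 − 2^16 = -26156.

-26156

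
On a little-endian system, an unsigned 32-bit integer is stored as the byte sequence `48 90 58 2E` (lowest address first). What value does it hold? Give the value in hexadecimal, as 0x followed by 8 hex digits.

0x2E589048

In little-endian order the low byte comes first in memory.
Reassemble most-significant byte first: 2E 58 90 48 → 0x2E589048.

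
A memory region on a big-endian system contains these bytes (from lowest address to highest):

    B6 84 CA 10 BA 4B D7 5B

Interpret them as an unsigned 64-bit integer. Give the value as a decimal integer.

13151858985022510939

In big-endian order the high byte comes first in memory.
The bytes are already most-significant first: 0xB684CA10BA4BD75B.
0xB684CA10BA4BD75B = 13151858985022510939.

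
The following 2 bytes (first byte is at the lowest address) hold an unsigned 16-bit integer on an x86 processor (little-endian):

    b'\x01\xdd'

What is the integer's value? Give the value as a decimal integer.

Little-endian: lowest address holds the least-significant byte.
Reassemble most-significant byte first: DD 01 → 0xDD01.
0xDD01 = 56577.

56577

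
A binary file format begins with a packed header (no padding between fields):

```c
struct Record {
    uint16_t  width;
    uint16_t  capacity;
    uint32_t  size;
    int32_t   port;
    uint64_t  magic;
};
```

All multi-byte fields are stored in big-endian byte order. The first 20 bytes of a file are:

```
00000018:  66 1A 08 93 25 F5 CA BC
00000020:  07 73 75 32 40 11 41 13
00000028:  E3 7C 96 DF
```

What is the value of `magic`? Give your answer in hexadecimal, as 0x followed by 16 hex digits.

0x40114113E37C96DF

`magic` follows `width` (2 B), `capacity` (2 B), `size` (4 B), `port` (4 B), so it starts at offset 2 + 2 + 4 + 4 = 12 and occupies 8 bytes.
Bytes at offsets 12..19: 40 11 41 13 E3 7C 96 DF.
Big-endian stores the most-significant byte at the lowest address.
The bytes are already most-significant first: 0x40114113E37C96DF.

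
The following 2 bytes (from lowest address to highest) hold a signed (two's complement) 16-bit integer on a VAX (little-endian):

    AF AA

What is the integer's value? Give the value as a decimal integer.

Little-endian stores the least-significant byte at the lowest address.
Reassemble most-significant byte first: AA AF → 0xAAAF.
Top bit is set, so as a signed 16-bit value this is 0xAAAF − 2^16 = -21841.

-21841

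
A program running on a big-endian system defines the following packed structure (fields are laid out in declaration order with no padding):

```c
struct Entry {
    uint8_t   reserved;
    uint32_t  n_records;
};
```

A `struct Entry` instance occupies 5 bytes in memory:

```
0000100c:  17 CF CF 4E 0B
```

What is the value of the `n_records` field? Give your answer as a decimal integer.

`n_records` follows `reserved` (1 byte), so it starts at byte offset 1 and occupies 4 bytes.
Bytes at offsets 1..4: CF CF 4E 0B.
Big-endian stores the most-significant byte at the lowest address.
The bytes are already most-significant first: 0xCFCF4E0B.
0xCFCF4E0B = 3486469643.

3486469643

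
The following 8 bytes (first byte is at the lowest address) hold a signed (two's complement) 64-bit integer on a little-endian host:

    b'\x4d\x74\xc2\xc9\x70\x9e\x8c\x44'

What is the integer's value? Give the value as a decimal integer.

Little-endian: lowest address holds the least-significant byte.
Reassemble most-significant byte first: 44 8C 9E 70 C9 C2 74 4D → 0x448C9E70C9C2744D.
0x448C9E70C9C2744D = 4939497098577081421.

4939497098577081421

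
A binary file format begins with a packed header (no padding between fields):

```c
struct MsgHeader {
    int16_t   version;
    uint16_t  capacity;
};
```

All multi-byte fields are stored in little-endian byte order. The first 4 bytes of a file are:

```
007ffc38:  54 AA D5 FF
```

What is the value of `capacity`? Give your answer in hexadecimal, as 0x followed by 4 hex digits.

`capacity` follows `version` (2 bytes), so it starts at byte offset 2 and occupies 2 bytes.
Bytes at offsets 2..3: D5 FF.
Little-endian: lowest address holds the least-significant byte.
Reassemble most-significant byte first: FF D5 → 0xFFD5.

0xFFD5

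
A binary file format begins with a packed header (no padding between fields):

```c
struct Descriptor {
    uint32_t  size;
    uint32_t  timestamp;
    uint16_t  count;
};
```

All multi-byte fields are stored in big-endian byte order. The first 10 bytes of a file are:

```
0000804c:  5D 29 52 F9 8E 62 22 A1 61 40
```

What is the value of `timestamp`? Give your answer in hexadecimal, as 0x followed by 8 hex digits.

0x8E6222A1

`timestamp` follows `size` (4 bytes), so it starts at byte offset 4 and occupies 4 bytes.
Bytes at offsets 4..7: 8E 62 22 A1.
In big-endian order the high byte comes first in memory.
The bytes are already most-significant first: 0x8E6222A1.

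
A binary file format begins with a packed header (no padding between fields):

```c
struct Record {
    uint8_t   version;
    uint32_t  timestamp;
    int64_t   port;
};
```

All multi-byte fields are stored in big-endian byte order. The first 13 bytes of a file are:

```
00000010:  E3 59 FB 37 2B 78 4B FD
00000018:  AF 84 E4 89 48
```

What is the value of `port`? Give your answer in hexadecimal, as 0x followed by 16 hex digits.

`port` follows `version` (1 B), `timestamp` (4 B), so it starts at offset 1 + 4 = 5 and occupies 8 bytes.
Bytes at offsets 5..12: 78 4B FD AF 84 E4 89 48.
Big-endian stores the most-significant byte at the lowest address.
The bytes are already most-significant first: 0x784BFDAF84E48948.

0x784BFDAF84E48948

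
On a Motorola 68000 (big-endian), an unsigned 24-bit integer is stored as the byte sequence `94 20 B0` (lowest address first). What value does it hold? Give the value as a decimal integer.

In big-endian order the high byte comes first in memory.
The bytes are already most-significant first: 0x9420B0.
0x9420B0 = 9707696.

9707696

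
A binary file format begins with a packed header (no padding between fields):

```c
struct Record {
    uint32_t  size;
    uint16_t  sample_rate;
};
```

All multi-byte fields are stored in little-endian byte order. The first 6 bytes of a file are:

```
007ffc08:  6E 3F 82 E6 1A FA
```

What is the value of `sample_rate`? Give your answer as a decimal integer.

`sample_rate` follows `size` (4 bytes), so it starts at byte offset 4 and occupies 2 bytes.
Bytes at offsets 4..5: 1A FA.
In little-endian order the low byte comes first in memory.
Reassemble most-significant byte first: FA 1A → 0xFA1A.
0xFA1A = 64026.

64026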